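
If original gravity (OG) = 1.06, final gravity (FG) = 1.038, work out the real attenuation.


AA = (OG−FG)/(OG−1)·100;  RA = AA·0.8192
AA = (1.06 − 1.038)/(1.06 − 1)·100 = 36.6667
RA = 36.6667·0.8192

30.0373 %


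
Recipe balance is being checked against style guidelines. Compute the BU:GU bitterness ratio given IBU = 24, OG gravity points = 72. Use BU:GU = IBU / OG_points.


BU:GU = 24 / 72

0.3333


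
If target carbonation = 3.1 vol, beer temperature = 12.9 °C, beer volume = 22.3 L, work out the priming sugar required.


residual = 14.695·(0.01821 + 0.09011·e^(−0.04·T));  sugar = (target − residual)·4.0·V
residual = 14.695·(0.01821 + 0.09011·e^(−0.04·12.9)) = 1.0580
sugar = (3.1 − 1.0580)·4.0·22.3

182.1468 g


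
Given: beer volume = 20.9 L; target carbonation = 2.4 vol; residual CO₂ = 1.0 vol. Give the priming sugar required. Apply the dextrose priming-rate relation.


sugar = (target − residual)·4.0·V
sugar = (2.4 − 1.0)·4.0·20.9

117.0400 g


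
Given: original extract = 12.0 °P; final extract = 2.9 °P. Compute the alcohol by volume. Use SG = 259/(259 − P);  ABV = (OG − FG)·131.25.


OG = 259/(259 − 12.0) = 1.0486
FG = 259/(259 − 2.9) = 1.0113
ABV = (1.0486 − 1.0113)·131.25

4.8903 % ABV


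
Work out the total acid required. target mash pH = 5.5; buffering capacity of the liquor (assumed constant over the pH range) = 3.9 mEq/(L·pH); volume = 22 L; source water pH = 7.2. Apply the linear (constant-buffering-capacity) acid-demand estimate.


acid = buffering capacity · (pH_source − pH_target) · V
acid = 3.9 · (7.2 − 5.5) · 22

145.8600 mEq


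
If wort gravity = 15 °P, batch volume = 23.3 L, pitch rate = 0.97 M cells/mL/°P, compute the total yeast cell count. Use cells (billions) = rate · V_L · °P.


cells = 0.97 · 23.3 · 15

339.0150 billion cells


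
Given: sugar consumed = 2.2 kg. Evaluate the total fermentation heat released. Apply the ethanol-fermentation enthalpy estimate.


Q = m_sugar · 590 kJ/kg
Q = 2.2 · 590

1298.0000 kJ


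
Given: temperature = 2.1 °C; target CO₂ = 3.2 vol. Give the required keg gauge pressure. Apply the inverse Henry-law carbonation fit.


psi = vols/(0.01821 + 0.09011·e^(−0.04·T)) − 14.695
psi = 3.2/(0.01821 + 0.09011·e^(−0.04·2.1)) − 14.695

16.9694 psi


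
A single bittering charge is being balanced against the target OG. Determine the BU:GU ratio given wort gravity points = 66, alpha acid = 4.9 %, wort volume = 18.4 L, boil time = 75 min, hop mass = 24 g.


U = 1.65·0.000125^(GP/1000)·(1−e^(−0.04t))/4.15;  IBU = (α/100)·m·U·1000/V;  BU:GU = IBU/GP
U = 1.65·0.000125^(66/1000)·(1−e^(−0.04·75))/4.15 = 0.2088
IBU = (4.9/100)·24·0.2088·1000/18.4 = 13.3427
BU:GU = 13.3427/66

0.2022


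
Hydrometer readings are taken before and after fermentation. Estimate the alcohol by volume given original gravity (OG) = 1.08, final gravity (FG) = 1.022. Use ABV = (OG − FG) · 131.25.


ABV = (1.08 − 1.022) · 131.25

7.6125 % ABV


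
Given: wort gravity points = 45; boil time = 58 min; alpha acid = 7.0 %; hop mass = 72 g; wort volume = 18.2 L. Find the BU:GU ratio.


U = 1.65·0.000125^(GP/1000)·(1−e^(−0.04t))/4.15;  IBU = (α/100)·m·U·1000/V;  BU:GU = IBU/GP
U = 1.65·0.000125^(45/1000)·(1−e^(−0.04·58))/4.15 = 0.2393
IBU = (7.0/100)·72·0.2393·1000/18.2 = 66.2568
BU:GU = 66.2568/45

1.4724


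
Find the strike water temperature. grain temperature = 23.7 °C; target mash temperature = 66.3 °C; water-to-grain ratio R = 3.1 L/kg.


T_strike = (0.41/R)·(T_mash − T_grain) + T_mash
T_strike = (0.41/3.1)·(66.3 − 23.7) + 66.3

71.9342 °C


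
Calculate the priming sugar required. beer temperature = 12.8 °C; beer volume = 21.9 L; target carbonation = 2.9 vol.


residual = 14.695·(0.01821 + 0.09011·e^(−0.04·T));  sugar = (target − residual)·4.0·V
residual = 14.695·(0.01821 + 0.09011·e^(−0.04·12.8)) = 1.0612
sugar = (2.9 − 1.0612)·4.0·21.9

161.0821 g


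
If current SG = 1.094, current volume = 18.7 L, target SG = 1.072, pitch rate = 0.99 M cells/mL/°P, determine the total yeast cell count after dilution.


V_w = V·((SG_c−1)/(SG_t−1)−1);  °P = 259 − 259/SG_t;  cells = rate·(V+V_w)·°P
V_w = 18.7·((1.094−1)/(1.072−1)−1) = 5.7139
V_final = 18.7 + 5.7139 = 24.4139
°P = 259 − 259/1.072 = 17.3955
cells = 0.99·24.4139·17.3955

420.4454 billion cells


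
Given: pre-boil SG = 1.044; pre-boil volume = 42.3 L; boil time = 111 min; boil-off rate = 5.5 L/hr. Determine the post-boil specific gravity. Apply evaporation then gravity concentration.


V_post = V_pre − rate·(t/60);  SG_post = 1 + (SG_pre−1)·V_pre/V_post
V_post = 42.3 − 5.5·(111/60) = 32.1250
SG_post = 1 + (1.044 − 1)·42.3/32.1250

1.0579


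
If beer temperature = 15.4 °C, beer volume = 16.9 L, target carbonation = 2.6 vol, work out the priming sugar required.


residual = 14.695·(0.01821 + 0.09011·e^(−0.04·T));  sugar = (target − residual)·4.0·V
residual = 14.695·(0.01821 + 0.09011·e^(−0.04·15.4)) = 0.9828
sugar = (2.6 − 0.9828)·4.0·16.9

109.3241 g


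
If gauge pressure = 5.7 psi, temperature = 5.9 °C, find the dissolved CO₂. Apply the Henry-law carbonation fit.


vols = (P + 14.695)·(0.01821 + 0.09011·e^(−0.04·T))
vols = (5.7 + 14.695)·(0.01821 + 0.09011·e^(−0.04·5.9))

1.8228 volumes


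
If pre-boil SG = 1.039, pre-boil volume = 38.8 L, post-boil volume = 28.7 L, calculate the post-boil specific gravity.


SG_post = 1 + (SG_pre − 1)·V_pre/V_post
pts_pre = (1.039 − 1)·1000 = 39.0000
pts_post = 39.0000·38.8/28.7 = 52.7247
SG_post = 1 + 52.7247/1000

1.0527


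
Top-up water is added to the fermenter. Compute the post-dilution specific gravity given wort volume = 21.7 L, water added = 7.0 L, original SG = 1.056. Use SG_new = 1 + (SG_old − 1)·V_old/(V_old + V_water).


pts = (1.056 − 1)·1000·21.7/(21.7 + 7.0) = 42.3415
SG_new = 1 + 42.3415/1000

1.0423


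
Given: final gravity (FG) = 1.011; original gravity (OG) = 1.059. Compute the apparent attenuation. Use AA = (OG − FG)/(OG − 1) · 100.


AA = (1.059 − 1.011)/(1.059 − 1) · 100

81.3559 %


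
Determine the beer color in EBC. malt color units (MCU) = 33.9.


SRM = 1.4922·MCU^0.6859;  EBC = SRM·1.97
SRM = 1.4922·33.9^0.6859 = 16.7260
EBC = 16.7260·1.97

32.9501 EBC


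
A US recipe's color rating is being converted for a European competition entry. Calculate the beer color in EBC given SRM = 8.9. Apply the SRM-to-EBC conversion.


EBC = SRM · 1.97
EBC = 8.9 · 1.97

17.5330 EBC


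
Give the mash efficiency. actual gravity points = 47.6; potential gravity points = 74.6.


efficiency = actual / potential × 100
efficiency = 47.6 / 74.6 × 100

63.8070 %


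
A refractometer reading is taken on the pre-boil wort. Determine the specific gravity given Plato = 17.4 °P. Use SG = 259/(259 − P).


SG = 259/(259 − 17.4)

1.0720


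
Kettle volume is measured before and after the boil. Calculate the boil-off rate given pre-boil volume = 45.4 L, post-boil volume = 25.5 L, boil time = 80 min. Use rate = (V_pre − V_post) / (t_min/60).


rate = (45.4 − 25.5) / (80/60)

14.9250 L/hr


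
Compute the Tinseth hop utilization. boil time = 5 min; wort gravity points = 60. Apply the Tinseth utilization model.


U = 1.65·0.000125^(GP/1000) · (1 − e^(−0.04·t))/4.15
bigness = 1.65·0.000125^(60/1000) = 0.9623
boil_factor = (1 − e^(−0.04·5))/4.15 = 0.0437
U = 0.9623 · 0.0437

0.0420


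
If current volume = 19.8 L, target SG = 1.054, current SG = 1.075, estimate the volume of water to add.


V_water = V·((SG_curr − 1)/(SG_target − 1) − 1)
V_water = 19.8·((1.075 − 1)/(1.054 − 1) − 1)

7.7000 L


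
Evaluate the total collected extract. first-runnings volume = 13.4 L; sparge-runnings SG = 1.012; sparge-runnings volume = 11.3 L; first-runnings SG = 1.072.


total = Σ (SG_i − 1)·1000·V_i
first = (1.072 − 1)·1000·13.4 = 964.8000
sparge = (1.012 − 1)·1000·11.3 = 135.6000
total = 964.8000 + 135.6000

1100.4000 gravity·L


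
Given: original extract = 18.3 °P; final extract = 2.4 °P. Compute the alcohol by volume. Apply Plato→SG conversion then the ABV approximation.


SG = 259/(259 − P);  ABV = (OG − FG)·131.25
OG = 259/(259 − 18.3) = 1.0760
FG = 259/(259 − 2.4) = 1.0094
ABV = (1.0760 − 1.0094)·131.25

8.7511 % ABV


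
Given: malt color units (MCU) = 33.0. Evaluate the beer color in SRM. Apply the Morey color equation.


SRM = 1.4922 · MCU^0.6859
SRM = 1.4922 · 33.0^0.6859

16.4201 SRM


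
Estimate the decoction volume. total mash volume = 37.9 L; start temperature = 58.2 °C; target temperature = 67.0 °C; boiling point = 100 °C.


V_dec = V_total·(T_target − T_start)/(T_boil − T_start)
V_dec = 37.9·(67.0 − 58.2)/(100 − 58.2)

7.9789 L


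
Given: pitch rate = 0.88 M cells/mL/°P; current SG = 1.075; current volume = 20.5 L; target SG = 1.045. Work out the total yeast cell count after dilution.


V_w = V·((SG_c−1)/(SG_t−1)−1);  °P = 259 − 259/SG_t;  cells = rate·(V+V_w)·°P
V_w = 20.5·((1.075−1)/(1.045−1)−1) = 13.6667
V_final = 20.5 + 13.6667 = 34.1667
°P = 259 − 259/1.045 = 11.1531
cells = 0.88·34.1667·11.1531

335.3368 billion cells


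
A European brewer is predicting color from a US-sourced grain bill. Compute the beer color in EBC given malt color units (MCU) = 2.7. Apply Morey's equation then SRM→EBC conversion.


SRM = 1.4922·MCU^0.6859;  EBC = SRM·1.97
SRM = 1.4922·2.7^0.6859 = 2.9492
EBC = 2.9492·1.97

5.8099 EBC


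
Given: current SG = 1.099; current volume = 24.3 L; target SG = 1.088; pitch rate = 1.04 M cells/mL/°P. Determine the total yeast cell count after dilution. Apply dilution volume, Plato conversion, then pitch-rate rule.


V_w = V·((SG_c−1)/(SG_t−1)−1);  °P = 259 − 259/SG_t;  cells = rate·(V+V_w)·°P
V_w = 24.3·((1.099−1)/(1.088−1)−1) = 3.0375
V_final = 24.3 + 3.0375 = 27.3375
°P = 259 − 259/1.088 = 20.9485
cells = 1.04·27.3375·20.9485

595.5876 billion cells


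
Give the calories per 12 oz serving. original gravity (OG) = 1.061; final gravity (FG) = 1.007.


ABW = (OG−FG)·131.25·0.79/FG;  °P = 259 − 259/SG (for OG→OE and FG→AE);  RE = 0.1808·OE + 0.8192·AE;  Cal = (6.9·ABW + 4·(RE−0.1))·FG·3.55
ABW = (1.061 − 1.007)·131.25·0.79/1.007 = 5.5602
OE = 259 − 259/1.061 = 14.8907 °P
AE = 259 − 259/1.007 = 1.8004 °P
RE = 0.1808·14.8907 + 0.8192·1.8004 = 4.1671 °P
Cal = (6.9·5.5602 + 4·(4.1671−0.1))·1.007·3.55

195.3079 kcal


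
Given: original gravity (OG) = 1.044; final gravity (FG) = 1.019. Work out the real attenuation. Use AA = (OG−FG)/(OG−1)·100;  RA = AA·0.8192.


AA = (1.044 − 1.019)/(1.044 − 1)·100 = 56.8182
RA = 56.8182·0.8192

46.5455 %


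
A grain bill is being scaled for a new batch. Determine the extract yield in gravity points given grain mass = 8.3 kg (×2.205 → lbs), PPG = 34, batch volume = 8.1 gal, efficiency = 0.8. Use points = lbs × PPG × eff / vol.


lbs = 8.3 × 2.205 = 18.3015
points = 18.3015 × 34 × 0.8 / 8.1

61.4569 points


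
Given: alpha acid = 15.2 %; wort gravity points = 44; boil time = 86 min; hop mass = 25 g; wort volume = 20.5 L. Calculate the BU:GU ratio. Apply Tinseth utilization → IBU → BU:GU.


U = 1.65·0.000125^(GP/1000)·(1−e^(−0.04t))/4.15;  IBU = (α/100)·m·U·1000/V;  BU:GU = IBU/GP
U = 1.65·0.000125^(44/1000)·(1−e^(−0.04·86))/4.15 = 0.2591
IBU = (15.2/100)·25·0.2591·1000/20.5 = 48.0370
BU:GU = 48.0370/44

1.0918


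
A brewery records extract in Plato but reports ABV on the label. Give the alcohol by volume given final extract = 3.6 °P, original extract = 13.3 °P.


SG = 259/(259 − P);  ABV = (OG − FG)·131.25
OG = 259/(259 − 13.3) = 1.0541
FG = 259/(259 − 3.6) = 1.0141
ABV = (1.0541 − 1.0141)·131.25

5.2547 % ABV


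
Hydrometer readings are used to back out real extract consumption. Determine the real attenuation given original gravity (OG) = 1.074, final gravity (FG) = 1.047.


AA = (OG−FG)/(OG−1)·100;  RA = AA·0.8192
AA = (1.074 − 1.047)/(1.074 − 1)·100 = 36.4865
RA = 36.4865·0.8192

29.8897 %


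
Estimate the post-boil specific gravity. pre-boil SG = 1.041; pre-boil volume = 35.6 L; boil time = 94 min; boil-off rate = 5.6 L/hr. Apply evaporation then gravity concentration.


V_post = V_pre − rate·(t/60);  SG_post = 1 + (SG_pre−1)·V_pre/V_post
V_post = 35.6 − 5.6·(94/60) = 26.8267
SG_post = 1 + (1.041 − 1)·35.6/26.8267

1.0544


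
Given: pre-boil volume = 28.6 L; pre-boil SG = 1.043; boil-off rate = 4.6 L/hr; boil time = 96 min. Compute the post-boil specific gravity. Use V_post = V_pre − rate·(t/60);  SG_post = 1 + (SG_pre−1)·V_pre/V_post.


V_post = 28.6 − 4.6·(96/60) = 21.2400
SG_post = 1 + (1.043 − 1)·28.6/21.2400

1.0579


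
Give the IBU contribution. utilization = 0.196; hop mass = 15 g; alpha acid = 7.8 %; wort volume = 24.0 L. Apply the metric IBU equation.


IBU = (α/100)·mass·U·1000 / V
IBU = (7.8/100)·15·0.196·1000 / 24.0

9.5550 IBU


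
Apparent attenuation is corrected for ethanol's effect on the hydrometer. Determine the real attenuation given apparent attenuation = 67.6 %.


RA = AA · 0.8192
RA = 67.6 · 0.8192

55.3779 %


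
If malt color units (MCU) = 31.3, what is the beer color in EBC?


SRM = 1.4922·MCU^0.6859;  EBC = SRM·1.97
SRM = 1.4922·31.3^0.6859 = 15.8351
EBC = 15.8351·1.97

31.1952 EBC


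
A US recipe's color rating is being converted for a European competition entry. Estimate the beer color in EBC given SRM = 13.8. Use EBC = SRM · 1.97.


EBC = 13.8 · 1.97

27.1860 EBC


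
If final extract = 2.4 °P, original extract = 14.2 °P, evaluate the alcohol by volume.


SG = 259/(259 − P);  ABV = (OG − FG)·131.25
OG = 259/(259 − 14.2) = 1.0580
FG = 259/(259 − 2.4) = 1.0094
ABV = (1.0580 − 1.0094)·131.25

6.3858 % ABV


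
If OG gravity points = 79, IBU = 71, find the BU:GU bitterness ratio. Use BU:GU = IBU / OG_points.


BU:GU = 71 / 79

0.8987


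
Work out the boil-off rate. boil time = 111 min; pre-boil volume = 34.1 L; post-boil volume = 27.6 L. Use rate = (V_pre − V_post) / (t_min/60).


rate = (34.1 − 27.6) / (111/60)

3.5135 L/hr


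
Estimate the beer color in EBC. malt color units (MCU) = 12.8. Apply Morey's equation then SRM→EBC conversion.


SRM = 1.4922·MCU^0.6859;  EBC = SRM·1.97
SRM = 1.4922·12.8^0.6859 = 8.5756
EBC = 8.5756·1.97

16.8938 EBC


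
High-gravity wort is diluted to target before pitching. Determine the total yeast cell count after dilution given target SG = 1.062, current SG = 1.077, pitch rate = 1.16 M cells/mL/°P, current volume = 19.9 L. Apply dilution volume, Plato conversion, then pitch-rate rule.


V_w = V·((SG_c−1)/(SG_t−1)−1);  °P = 259 − 259/SG_t;  cells = rate·(V+V_w)·°P
V_w = 19.9·((1.077−1)/(1.062−1)−1) = 4.8145
V_final = 19.9 + 4.8145 = 24.7145
°P = 259 − 259/1.062 = 15.1205
cells = 1.16·24.7145·15.1205

433.4880 billion cells


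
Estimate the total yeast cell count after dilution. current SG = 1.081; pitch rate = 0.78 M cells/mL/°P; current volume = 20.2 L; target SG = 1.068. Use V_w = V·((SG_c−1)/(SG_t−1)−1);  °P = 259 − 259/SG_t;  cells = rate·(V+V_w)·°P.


V_w = 20.2·((1.081−1)/(1.068−1)−1) = 3.8618
V_final = 20.2 + 3.8618 = 24.0618
°P = 259 − 259/1.068 = 16.4906
cells = 0.78·24.0618·16.4906

309.4992 billion cells


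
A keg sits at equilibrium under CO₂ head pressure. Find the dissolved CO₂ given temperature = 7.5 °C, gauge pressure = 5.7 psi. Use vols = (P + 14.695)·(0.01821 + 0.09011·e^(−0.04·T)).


vols = (5.7 + 14.695)·(0.01821 + 0.09011·e^(−0.04·7.5))

1.7329 volumes


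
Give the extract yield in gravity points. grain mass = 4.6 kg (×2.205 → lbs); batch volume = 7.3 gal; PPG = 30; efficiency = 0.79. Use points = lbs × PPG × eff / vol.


lbs = 4.6 × 2.205 = 10.1430
points = 10.1430 × 30 × 0.79 / 7.3

32.9300 points


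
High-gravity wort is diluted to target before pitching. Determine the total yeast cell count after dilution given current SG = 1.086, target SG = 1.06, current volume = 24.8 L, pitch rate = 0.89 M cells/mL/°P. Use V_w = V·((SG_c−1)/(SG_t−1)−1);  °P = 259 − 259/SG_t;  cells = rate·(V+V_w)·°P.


V_w = 24.8·((1.086−1)/(1.06−1)−1) = 10.7467
V_final = 24.8 + 10.7467 = 35.5467
°P = 259 − 259/1.06 = 14.6604
cells = 0.89·35.5467·14.6604

463.8035 billion cells


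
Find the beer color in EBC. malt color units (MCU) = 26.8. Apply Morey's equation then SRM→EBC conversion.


SRM = 1.4922·MCU^0.6859;  EBC = SRM·1.97
SRM = 1.4922·26.8^0.6859 = 14.2359
EBC = 14.2359·1.97

28.0447 EBC


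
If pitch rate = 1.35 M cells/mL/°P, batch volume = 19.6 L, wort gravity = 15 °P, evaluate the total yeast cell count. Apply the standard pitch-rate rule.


cells (billions) = rate · V_L · °P
cells = 1.35 · 19.6 · 15

396.9000 billion cells


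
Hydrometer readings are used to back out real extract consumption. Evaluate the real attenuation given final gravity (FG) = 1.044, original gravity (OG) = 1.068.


AA = (OG−FG)/(OG−1)·100;  RA = AA·0.8192
AA = (1.068 − 1.044)/(1.068 − 1)·100 = 35.2941
RA = 35.2941·0.8192

28.9129 %


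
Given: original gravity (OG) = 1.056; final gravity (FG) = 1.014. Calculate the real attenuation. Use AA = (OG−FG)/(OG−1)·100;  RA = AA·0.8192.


AA = (1.056 − 1.014)/(1.056 − 1)·100 = 75.0000
RA = 75.0000·0.8192

61.4400 %


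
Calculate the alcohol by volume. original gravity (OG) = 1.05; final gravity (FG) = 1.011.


ABV = (OG − FG) · 131.25
ABV = (1.05 − 1.011) · 131.25

5.1188 % ABV


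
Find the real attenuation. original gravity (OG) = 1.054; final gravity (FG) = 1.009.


AA = (OG−FG)/(OG−1)·100;  RA = AA·0.8192
AA = (1.054 − 1.009)/(1.054 − 1)·100 = 83.3333
RA = 83.3333·0.8192

68.2667 %


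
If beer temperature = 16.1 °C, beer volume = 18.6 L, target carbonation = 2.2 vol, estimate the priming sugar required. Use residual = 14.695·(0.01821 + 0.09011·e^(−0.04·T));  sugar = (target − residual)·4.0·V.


residual = 14.695·(0.01821 + 0.09011·e^(−0.04·16.1)) = 0.9630
sugar = (2.2 − 0.9630)·4.0·18.6

92.0305 g


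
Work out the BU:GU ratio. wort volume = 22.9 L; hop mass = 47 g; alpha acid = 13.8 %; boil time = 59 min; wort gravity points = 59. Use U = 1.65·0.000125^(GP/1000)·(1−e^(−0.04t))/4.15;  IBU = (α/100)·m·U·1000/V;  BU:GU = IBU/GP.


U = 1.65·0.000125^(59/1000)·(1−e^(−0.04·59))/4.15 = 0.2119
IBU = (13.8/100)·47·0.2119·1000/22.9 = 60.0097
BU:GU = 60.0097/59

1.0171


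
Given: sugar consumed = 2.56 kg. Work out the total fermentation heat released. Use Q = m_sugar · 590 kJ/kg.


Q = 2.56 · 590

1510.4000 kJ


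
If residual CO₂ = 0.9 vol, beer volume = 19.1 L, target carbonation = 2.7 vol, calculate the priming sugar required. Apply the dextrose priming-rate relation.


sugar = (target − residual)·4.0·V
sugar = (2.7 − 0.9)·4.0·19.1

137.5200 g


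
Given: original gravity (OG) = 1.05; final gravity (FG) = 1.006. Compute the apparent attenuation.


AA = (OG − FG)/(OG − 1) · 100
AA = (1.05 − 1.006)/(1.05 − 1) · 100

88.0000 %


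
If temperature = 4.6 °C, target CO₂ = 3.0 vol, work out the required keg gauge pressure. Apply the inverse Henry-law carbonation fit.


psi = vols/(0.01821 + 0.09011·e^(−0.04·T)) − 14.695
psi = 3.0/(0.01821 + 0.09011·e^(−0.04·4.6)) − 14.695

17.5022 psi


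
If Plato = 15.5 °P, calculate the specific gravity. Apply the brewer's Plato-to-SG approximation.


SG = 259/(259 − P)
SG = 259/(259 − 15.5)

1.0637


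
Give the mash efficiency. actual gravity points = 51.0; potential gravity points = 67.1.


efficiency = actual / potential × 100
efficiency = 51.0 / 67.1 × 100

76.0060 %


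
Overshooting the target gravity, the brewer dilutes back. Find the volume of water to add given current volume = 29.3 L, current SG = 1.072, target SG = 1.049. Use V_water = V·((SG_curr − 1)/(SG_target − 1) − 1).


V_water = 29.3·((1.072 − 1)/(1.049 − 1) − 1)

13.7531 L


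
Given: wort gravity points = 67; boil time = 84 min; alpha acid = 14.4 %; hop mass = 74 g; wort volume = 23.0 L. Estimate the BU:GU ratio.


U = 1.65·0.000125^(GP/1000)·(1−e^(−0.04t))/4.15;  IBU = (α/100)·m·U·1000/V;  BU:GU = IBU/GP
U = 1.65·0.000125^(67/1000)·(1−e^(−0.04·84))/4.15 = 0.2102
IBU = (14.4/100)·74·0.2102·1000/23.0 = 97.3737
BU:GU = 97.3737/67

1.4533


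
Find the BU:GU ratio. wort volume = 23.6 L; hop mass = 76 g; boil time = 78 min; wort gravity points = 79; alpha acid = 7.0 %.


U = 1.65·0.000125^(GP/1000)·(1−e^(−0.04t))/4.15;  IBU = (α/100)·m·U·1000/V;  BU:GU = IBU/GP
U = 1.65·0.000125^(79/1000)·(1−e^(−0.04·78))/4.15 = 0.1868
IBU = (7.0/100)·76·0.1868·1000/23.6 = 42.1190
BU:GU = 42.1190/79

0.5332


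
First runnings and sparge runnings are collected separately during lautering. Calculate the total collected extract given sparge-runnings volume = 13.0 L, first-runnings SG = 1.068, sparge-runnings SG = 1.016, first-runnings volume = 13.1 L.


total = Σ (SG_i − 1)·1000·V_i
first = (1.068 − 1)·1000·13.1 = 890.8000
sparge = (1.016 − 1)·1000·13.0 = 208.0000
total = 890.8000 + 208.0000

1098.8000 gravity·L


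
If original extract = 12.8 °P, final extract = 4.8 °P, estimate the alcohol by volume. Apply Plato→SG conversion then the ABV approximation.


SG = 259/(259 − P);  ABV = (OG − FG)·131.25
OG = 259/(259 − 12.8) = 1.0520
FG = 259/(259 − 4.8) = 1.0189
ABV = (1.0520 − 1.0189)·131.25

4.3454 % ABV


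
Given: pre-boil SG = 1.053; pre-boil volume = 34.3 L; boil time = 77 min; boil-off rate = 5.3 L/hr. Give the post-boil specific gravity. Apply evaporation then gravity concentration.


V_post = V_pre − rate·(t/60);  SG_post = 1 + (SG_pre−1)·V_pre/V_post
V_post = 34.3 − 5.3·(77/60) = 27.4983
SG_post = 1 + (1.053 − 1)·34.3/27.4983

1.0661


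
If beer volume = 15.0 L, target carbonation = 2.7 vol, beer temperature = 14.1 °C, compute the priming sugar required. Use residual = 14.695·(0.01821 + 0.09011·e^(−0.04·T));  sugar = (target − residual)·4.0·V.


residual = 14.695·(0.01821 + 0.09011·e^(−0.04·14.1)) = 1.0210
sugar = (2.7 − 1.0210)·4.0·15.0

100.7429 g


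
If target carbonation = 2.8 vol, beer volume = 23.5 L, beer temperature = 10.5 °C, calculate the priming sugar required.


residual = 14.695·(0.01821 + 0.09011·e^(−0.04·T));  sugar = (target − residual)·4.0·V
residual = 14.695·(0.01821 + 0.09011·e^(−0.04·10.5)) = 1.1376
sugar = (2.8 − 1.1376)·4.0·23.5

156.2623 g


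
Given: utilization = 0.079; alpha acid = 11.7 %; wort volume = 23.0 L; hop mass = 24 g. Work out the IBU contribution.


IBU = (α/100)·mass·U·1000 / V
IBU = (11.7/100)·24·0.079·1000 / 23.0

9.6449 IBU


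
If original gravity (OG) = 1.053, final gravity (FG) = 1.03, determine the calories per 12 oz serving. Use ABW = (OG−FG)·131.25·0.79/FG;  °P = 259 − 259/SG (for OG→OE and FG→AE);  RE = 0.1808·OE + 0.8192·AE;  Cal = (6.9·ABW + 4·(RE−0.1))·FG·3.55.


ABW = (1.053 − 1.03)·131.25·0.79/1.03 = 2.3154
OE = 259 − 259/1.053 = 13.0361 °P
AE = 259 − 259/1.03 = 7.5437 °P
RE = 0.1808·13.0361 + 0.8192·7.5437 = 8.5367 °P
Cal = (6.9·2.3154 + 4·(8.5367−0.1))·1.03·3.55

181.8114 kcal


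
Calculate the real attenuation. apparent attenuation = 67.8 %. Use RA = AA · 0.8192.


RA = 67.8 · 0.8192

55.5418 %


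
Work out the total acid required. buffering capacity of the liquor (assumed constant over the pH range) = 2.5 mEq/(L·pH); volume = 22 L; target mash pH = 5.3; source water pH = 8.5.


acid = buffering capacity · (pH_source − pH_target) · V
acid = 2.5 · (8.5 − 5.3) · 22

176.0000 mEq


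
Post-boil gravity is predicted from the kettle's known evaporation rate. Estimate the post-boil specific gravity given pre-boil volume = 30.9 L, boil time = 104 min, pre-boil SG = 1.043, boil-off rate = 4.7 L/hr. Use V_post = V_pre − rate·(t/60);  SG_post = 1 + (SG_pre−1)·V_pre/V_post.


V_post = 30.9 − 4.7·(104/60) = 22.7533
SG_post = 1 + (1.043 − 1)·30.9/22.7533

1.0584


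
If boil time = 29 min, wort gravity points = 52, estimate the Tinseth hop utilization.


U = 1.65·0.000125^(GP/1000) · (1 − e^(−0.04·t))/4.15
bigness = 1.65·0.000125^(52/1000) = 1.0340
boil_factor = (1 − e^(−0.04·29))/4.15 = 0.1654
U = 1.0340 · 0.1654

0.1711


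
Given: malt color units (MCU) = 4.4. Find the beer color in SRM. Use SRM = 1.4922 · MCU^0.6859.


SRM = 1.4922 · 4.4^0.6859

4.1226 SRM


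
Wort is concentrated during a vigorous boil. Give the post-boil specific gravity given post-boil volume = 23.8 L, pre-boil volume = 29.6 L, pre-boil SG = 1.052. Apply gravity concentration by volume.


SG_post = 1 + (SG_pre − 1)·V_pre/V_post
pts_pre = (1.052 − 1)·1000 = 52.0000
pts_post = 52.0000·29.6/23.8 = 64.6723
SG_post = 1 + 64.6723/1000

1.0647


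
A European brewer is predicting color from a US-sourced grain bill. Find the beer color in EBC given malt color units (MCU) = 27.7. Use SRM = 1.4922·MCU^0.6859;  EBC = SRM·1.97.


SRM = 1.4922·27.7^0.6859 = 14.5621
EBC = 14.5621·1.97

28.6873 EBC


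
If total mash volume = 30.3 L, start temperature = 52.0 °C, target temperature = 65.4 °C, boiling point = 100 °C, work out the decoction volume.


V_dec = V_total·(T_target − T_start)/(T_boil − T_start)
V_dec = 30.3·(65.4 − 52.0)/(100 − 52.0)

8.4588 L


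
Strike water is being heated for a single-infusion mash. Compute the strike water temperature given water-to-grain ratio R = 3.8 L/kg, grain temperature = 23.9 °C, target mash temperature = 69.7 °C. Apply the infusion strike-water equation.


T_strike = (0.41/R)·(T_mash − T_grain) + T_mash
T_strike = (0.41/3.8)·(69.7 − 23.9) + 69.7

74.6416 °C


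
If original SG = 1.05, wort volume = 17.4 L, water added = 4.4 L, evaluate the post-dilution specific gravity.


SG_new = 1 + (SG_old − 1)·V_old/(V_old + V_water)
pts = (1.05 − 1)·1000·17.4/(17.4 + 4.4) = 39.9083
SG_new = 1 + 39.9083/1000

1.0399


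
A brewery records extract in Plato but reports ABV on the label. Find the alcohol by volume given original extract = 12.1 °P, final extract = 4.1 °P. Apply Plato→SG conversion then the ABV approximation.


SG = 259/(259 − P);  ABV = (OG − FG)·131.25
OG = 259/(259 − 12.1) = 1.0490
FG = 259/(259 − 4.1) = 1.0161
ABV = (1.0490 − 1.0161)·131.25

4.3211 % ABV


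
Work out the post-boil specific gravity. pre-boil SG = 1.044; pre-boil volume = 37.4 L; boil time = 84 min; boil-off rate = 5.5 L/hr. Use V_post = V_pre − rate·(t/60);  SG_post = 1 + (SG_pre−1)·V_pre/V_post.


V_post = 37.4 − 5.5·(84/60) = 29.7000
SG_post = 1 + (1.044 − 1)·37.4/29.7000

1.0554


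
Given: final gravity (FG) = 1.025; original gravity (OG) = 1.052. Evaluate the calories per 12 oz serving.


ABW = (OG−FG)·131.25·0.79/FG;  °P = 259 − 259/SG (for OG→OE and FG→AE);  RE = 0.1808·OE + 0.8192·AE;  Cal = (6.9·ABW + 4·(RE−0.1))·FG·3.55
ABW = (1.052 − 1.025)·131.25·0.79/1.025 = 2.7313
OE = 259 − 259/1.052 = 12.8023 °P
AE = 259 − 259/1.025 = 6.3171 °P
RE = 0.1808·12.8023 + 0.8192·6.3171 = 7.4896 °P
Cal = (6.9·2.7313 + 4·(7.4896−0.1))·1.025·3.55

176.1309 kcal


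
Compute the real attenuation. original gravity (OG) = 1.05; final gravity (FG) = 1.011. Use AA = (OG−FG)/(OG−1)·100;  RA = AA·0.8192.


AA = (1.05 − 1.011)/(1.05 − 1)·100 = 78.0000
RA = 78.0000·0.8192

63.8976 %


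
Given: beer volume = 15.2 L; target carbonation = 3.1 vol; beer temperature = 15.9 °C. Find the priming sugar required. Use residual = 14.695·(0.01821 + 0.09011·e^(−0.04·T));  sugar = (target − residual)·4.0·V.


residual = 14.695·(0.01821 + 0.09011·e^(−0.04·15.9)) = 0.9686
sugar = (3.1 − 0.9686)·4.0·15.2

129.5881 g


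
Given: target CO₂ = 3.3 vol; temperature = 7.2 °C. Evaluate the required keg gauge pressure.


psi = vols/(0.01821 + 0.09011·e^(−0.04·T)) − 14.695
psi = 3.3/(0.01821 + 0.09011·e^(−0.04·7.2)) − 14.695

23.7795 psi


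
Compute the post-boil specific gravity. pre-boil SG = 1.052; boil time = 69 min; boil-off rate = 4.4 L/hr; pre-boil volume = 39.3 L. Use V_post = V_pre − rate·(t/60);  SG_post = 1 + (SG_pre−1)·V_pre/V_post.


V_post = 39.3 − 4.4·(69/60) = 34.2400
SG_post = 1 + (1.052 − 1)·39.3/34.2400

1.0597


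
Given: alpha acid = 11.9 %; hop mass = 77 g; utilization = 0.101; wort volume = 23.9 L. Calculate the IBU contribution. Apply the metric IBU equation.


IBU = (α/100)·mass·U·1000 / V
IBU = (11.9/100)·77·0.101·1000 / 23.9

38.7223 IBU


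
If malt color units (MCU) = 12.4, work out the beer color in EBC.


SRM = 1.4922·MCU^0.6859;  EBC = SRM·1.97
SRM = 1.4922·12.4^0.6859 = 8.3908
EBC = 8.3908·1.97

16.5299 EBC


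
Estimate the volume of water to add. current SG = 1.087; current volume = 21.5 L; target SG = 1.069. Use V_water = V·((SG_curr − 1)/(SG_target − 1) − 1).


V_water = 21.5·((1.087 − 1)/(1.069 − 1) − 1)

5.6087 L


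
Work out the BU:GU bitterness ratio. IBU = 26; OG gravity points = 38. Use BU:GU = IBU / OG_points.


BU:GU = 26 / 38

0.6842


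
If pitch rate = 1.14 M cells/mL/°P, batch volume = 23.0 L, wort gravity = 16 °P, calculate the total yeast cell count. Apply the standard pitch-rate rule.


cells (billions) = rate · V_L · °P
cells = 1.14 · 23.0 · 16

419.5200 billion cells


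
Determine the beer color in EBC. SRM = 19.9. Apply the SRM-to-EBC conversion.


EBC = SRM · 1.97
EBC = 19.9 · 1.97

39.2030 EBC


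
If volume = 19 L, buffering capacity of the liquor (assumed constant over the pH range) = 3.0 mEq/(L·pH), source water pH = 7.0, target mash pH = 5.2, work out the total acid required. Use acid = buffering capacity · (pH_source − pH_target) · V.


acid = 3.0 · (7.0 − 5.2) · 19

102.6000 mEq


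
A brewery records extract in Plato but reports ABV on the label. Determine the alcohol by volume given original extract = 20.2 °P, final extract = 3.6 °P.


SG = 259/(259 − P);  ABV = (OG − FG)·131.25
OG = 259/(259 − 20.2) = 1.0846
FG = 259/(259 − 3.6) = 1.0141
ABV = (1.0846 − 1.0141)·131.25

9.2523 % ABV


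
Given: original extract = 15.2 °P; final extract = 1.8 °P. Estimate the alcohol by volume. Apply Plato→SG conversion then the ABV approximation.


SG = 259/(259 − P);  ABV = (OG − FG)·131.25
OG = 259/(259 − 15.2) = 1.0623
FG = 259/(259 − 1.8) = 1.0070
ABV = (1.0623 − 1.0070)·131.25

7.2644 % ABV


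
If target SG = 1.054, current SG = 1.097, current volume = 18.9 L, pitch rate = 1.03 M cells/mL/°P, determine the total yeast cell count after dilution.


V_w = V·((SG_c−1)/(SG_t−1)−1);  °P = 259 − 259/SG_t;  cells = rate·(V+V_w)·°P
V_w = 18.9·((1.097−1)/(1.054−1)−1) = 15.0500
V_final = 18.9 + 15.0500 = 33.9500
°P = 259 − 259/1.054 = 13.2694
cells = 1.03·33.9500·13.2694

464.0128 billion cells


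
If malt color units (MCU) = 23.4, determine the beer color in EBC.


SRM = 1.4922·MCU^0.6859;  EBC = SRM·1.97
SRM = 1.4922·23.4^0.6859 = 12.9710
EBC = 12.9710·1.97

25.5528 EBC


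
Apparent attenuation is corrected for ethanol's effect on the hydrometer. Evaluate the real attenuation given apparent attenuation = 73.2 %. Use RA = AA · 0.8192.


RA = 73.2 · 0.8192

59.9654 %


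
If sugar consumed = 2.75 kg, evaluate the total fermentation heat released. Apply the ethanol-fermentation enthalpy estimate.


Q = m_sugar · 590 kJ/kg
Q = 2.75 · 590

1622.5000 kJ


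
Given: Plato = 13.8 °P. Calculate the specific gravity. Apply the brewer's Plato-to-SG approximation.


SG = 259/(259 − P)
SG = 259/(259 − 13.8)

1.0563


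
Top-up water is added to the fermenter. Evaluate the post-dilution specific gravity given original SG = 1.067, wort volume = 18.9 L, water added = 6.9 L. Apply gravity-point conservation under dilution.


SG_new = 1 + (SG_old − 1)·V_old/(V_old + V_water)
pts = (1.067 − 1)·1000·18.9/(18.9 + 6.9) = 49.0814
SG_new = 1 + 49.0814/1000

1.0491


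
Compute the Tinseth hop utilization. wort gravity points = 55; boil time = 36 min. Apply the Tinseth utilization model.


U = 1.65·0.000125^(GP/1000) · (1 − e^(−0.04·t))/4.15
bigness = 1.65·0.000125^(55/1000) = 1.0065
boil_factor = (1 − e^(−0.04·36))/4.15 = 0.1839
U = 1.0065 · 0.1839

0.1851


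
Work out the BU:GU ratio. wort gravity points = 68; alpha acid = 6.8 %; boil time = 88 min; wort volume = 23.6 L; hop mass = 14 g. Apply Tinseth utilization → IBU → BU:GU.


U = 1.65·0.000125^(GP/1000)·(1−e^(−0.04t))/4.15;  IBU = (α/100)·m·U·1000/V;  BU:GU = IBU/GP
U = 1.65·0.000125^(68/1000)·(1−e^(−0.04·88))/4.15 = 0.2094
IBU = (6.8/100)·14·0.2094·1000/23.6 = 8.4470
BU:GU = 8.4470/68

0.1242


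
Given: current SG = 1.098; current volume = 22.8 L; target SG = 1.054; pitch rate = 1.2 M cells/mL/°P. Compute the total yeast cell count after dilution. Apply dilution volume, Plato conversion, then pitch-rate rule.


V_w = V·((SG_c−1)/(SG_t−1)−1);  °P = 259 − 259/SG_t;  cells = rate·(V+V_w)·°P
V_w = 22.8·((1.098−1)/(1.054−1)−1) = 18.5778
V_final = 22.8 + 18.5778 = 41.3778
°P = 259 − 259/1.054 = 13.2694
cells = 1.2·41.3778·13.2694

658.8724 billion cells


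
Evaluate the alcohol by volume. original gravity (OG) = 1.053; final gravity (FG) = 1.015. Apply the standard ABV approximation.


ABV = (OG − FG) · 131.25
ABV = (1.053 − 1.015) · 131.25

4.9875 % ABV


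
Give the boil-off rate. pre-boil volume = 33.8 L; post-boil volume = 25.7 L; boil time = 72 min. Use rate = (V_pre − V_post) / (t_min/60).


rate = (33.8 − 25.7) / (72/60)

6.7500 L/hr


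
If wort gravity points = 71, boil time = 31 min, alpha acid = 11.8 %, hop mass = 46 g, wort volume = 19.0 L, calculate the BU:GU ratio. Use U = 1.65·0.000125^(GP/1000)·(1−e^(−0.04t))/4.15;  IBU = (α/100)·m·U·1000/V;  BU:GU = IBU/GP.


U = 1.65·0.000125^(71/1000)·(1−e^(−0.04·31))/4.15 = 0.1493
IBU = (11.8/100)·46·0.1493·1000/19.0 = 42.6420
BU:GU = 42.6420/71

0.6006


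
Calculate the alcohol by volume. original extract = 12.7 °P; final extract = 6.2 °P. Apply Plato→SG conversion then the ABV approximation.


SG = 259/(259 − P);  ABV = (OG − FG)·131.25
OG = 259/(259 − 12.7) = 1.0516
FG = 259/(259 − 6.2) = 1.0245
ABV = (1.0516 − 1.0245)·131.25

3.5487 % ABV


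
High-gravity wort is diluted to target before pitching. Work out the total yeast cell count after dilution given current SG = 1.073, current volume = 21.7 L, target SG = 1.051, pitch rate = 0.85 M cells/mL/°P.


V_w = V·((SG_c−1)/(SG_t−1)−1);  °P = 259 − 259/SG_t;  cells = rate·(V+V_w)·°P
V_w = 21.7·((1.073−1)/(1.051−1)−1) = 9.3608
V_final = 21.7 + 9.3608 = 31.0608
°P = 259 − 259/1.051 = 12.5680
cells = 0.85·31.0608·12.5680

331.8170 billion cells


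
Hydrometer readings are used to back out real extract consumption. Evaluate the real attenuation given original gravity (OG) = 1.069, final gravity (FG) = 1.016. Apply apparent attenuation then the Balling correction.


AA = (OG−FG)/(OG−1)·100;  RA = AA·0.8192
AA = (1.069 − 1.016)/(1.069 − 1)·100 = 76.8116
RA = 76.8116·0.8192

62.9241 %


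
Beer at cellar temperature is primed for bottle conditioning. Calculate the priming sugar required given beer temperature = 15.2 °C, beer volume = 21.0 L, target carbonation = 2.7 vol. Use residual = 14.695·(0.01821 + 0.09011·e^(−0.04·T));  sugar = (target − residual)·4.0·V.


residual = 14.695·(0.01821 + 0.09011·e^(−0.04·15.2)) = 0.9885
sugar = (2.7 − 0.9885)·4.0·21.0

143.7640 g


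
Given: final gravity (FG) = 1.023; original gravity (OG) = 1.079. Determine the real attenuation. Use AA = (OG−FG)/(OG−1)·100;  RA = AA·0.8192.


AA = (1.079 − 1.023)/(1.079 − 1)·100 = 70.8861
RA = 70.8861·0.8192

58.0699 %


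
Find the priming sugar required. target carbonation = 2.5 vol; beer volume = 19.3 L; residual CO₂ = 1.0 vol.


sugar = (target − residual)·4.0·V
sugar = (2.5 − 1.0)·4.0·19.3

115.8000 g


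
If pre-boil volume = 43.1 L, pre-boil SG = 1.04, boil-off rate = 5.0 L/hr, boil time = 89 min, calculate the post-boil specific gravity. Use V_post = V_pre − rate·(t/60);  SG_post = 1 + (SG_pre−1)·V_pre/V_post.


V_post = 43.1 − 5.0·(89/60) = 35.6833
SG_post = 1 + (1.04 − 1)·43.1/35.6833

1.0483


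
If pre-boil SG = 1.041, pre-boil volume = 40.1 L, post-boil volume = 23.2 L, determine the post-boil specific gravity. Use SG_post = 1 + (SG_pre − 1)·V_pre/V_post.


pts_pre = (1.041 − 1)·1000 = 41.0000
pts_post = 41.0000·40.1/23.2 = 70.8664
SG_post = 1 + 70.8664/1000

1.0709


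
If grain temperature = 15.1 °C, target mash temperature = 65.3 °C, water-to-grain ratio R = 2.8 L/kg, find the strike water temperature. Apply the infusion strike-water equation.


T_strike = (0.41/R)·(T_mash − T_grain) + T_mash
T_strike = (0.41/2.8)·(65.3 − 15.1) + 65.3

72.6507 °C


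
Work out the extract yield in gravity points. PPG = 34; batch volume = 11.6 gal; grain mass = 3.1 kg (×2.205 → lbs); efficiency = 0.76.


points = lbs × PPG × eff / vol
lbs = 3.1 × 2.205 = 6.8355
points = 6.8355 × 34 × 0.76 / 11.6

15.2267 points


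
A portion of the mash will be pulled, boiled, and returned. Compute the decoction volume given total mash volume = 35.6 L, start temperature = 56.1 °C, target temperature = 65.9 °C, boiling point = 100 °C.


V_dec = V_total·(T_target − T_start)/(T_boil − T_start)
V_dec = 35.6·(65.9 − 56.1)/(100 − 56.1)

7.9472 L


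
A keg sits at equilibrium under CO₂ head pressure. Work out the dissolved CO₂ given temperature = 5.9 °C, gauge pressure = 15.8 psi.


vols = (P + 14.695)·(0.01821 + 0.09011·e^(−0.04·T))
vols = (15.8 + 14.695)·(0.01821 + 0.09011·e^(−0.04·5.9))

2.7256 volumes


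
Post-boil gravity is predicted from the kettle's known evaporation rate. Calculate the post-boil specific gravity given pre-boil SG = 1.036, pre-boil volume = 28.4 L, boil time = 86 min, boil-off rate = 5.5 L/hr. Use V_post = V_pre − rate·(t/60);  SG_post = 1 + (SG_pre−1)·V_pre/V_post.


V_post = 28.4 − 5.5·(86/60) = 20.5167
SG_post = 1 + (1.036 − 1)·28.4/20.5167

1.0498


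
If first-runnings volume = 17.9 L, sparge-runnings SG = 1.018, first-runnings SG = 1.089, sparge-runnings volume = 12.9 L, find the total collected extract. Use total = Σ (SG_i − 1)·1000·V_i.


first = (1.089 − 1)·1000·17.9 = 1593.1000
sparge = (1.018 − 1)·1000·12.9 = 232.2000
total = 1593.1000 + 232.2000

1825.3000 gravity·L


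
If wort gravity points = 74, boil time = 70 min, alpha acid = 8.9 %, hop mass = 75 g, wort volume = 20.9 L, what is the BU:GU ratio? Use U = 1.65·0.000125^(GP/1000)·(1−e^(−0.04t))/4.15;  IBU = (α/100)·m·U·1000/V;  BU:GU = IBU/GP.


U = 1.65·0.000125^(74/1000)·(1−e^(−0.04·70))/4.15 = 0.1920
IBU = (8.9/100)·75·0.1920·1000/20.9 = 61.3290
BU:GU = 61.3290/74

0.8288


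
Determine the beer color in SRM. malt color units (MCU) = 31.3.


SRM = 1.4922 · MCU^0.6859
SRM = 1.4922 · 31.3^0.6859

15.8351 SRM


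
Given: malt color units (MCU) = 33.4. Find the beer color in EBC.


SRM = 1.4922·MCU^0.6859;  EBC = SRM·1.97
SRM = 1.4922·33.4^0.6859 = 16.5564
EBC = 16.5564·1.97

32.6160 EBC
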